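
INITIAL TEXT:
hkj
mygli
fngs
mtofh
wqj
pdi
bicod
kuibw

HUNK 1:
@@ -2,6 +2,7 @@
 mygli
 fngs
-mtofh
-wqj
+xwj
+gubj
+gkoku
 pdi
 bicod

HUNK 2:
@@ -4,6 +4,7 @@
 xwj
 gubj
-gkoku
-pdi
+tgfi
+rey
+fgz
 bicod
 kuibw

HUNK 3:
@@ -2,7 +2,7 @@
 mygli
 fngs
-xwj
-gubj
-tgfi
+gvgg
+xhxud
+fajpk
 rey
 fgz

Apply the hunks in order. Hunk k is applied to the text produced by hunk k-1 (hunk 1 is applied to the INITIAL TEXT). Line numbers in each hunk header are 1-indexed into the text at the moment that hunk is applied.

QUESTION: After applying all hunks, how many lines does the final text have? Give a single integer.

Answer: 10

Derivation:
Hunk 1: at line 2 remove [mtofh,wqj] add [xwj,gubj,gkoku] -> 9 lines: hkj mygli fngs xwj gubj gkoku pdi bicod kuibw
Hunk 2: at line 4 remove [gkoku,pdi] add [tgfi,rey,fgz] -> 10 lines: hkj mygli fngs xwj gubj tgfi rey fgz bicod kuibw
Hunk 3: at line 2 remove [xwj,gubj,tgfi] add [gvgg,xhxud,fajpk] -> 10 lines: hkj mygli fngs gvgg xhxud fajpk rey fgz bicod kuibw
Final line count: 10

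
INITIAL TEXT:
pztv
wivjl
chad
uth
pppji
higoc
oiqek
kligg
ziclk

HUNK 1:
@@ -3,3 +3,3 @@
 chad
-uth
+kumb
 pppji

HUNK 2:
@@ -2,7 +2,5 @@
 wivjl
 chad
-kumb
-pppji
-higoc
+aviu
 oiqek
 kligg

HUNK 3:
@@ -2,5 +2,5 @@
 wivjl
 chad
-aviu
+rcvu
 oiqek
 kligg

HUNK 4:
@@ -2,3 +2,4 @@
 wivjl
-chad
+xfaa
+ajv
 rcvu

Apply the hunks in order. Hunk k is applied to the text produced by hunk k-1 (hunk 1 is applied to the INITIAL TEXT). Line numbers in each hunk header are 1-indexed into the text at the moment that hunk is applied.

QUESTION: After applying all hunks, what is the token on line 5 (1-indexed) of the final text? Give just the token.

Hunk 1: at line 3 remove [uth] add [kumb] -> 9 lines: pztv wivjl chad kumb pppji higoc oiqek kligg ziclk
Hunk 2: at line 2 remove [kumb,pppji,higoc] add [aviu] -> 7 lines: pztv wivjl chad aviu oiqek kligg ziclk
Hunk 3: at line 2 remove [aviu] add [rcvu] -> 7 lines: pztv wivjl chad rcvu oiqek kligg ziclk
Hunk 4: at line 2 remove [chad] add [xfaa,ajv] -> 8 lines: pztv wivjl xfaa ajv rcvu oiqek kligg ziclk
Final line 5: rcvu

Answer: rcvu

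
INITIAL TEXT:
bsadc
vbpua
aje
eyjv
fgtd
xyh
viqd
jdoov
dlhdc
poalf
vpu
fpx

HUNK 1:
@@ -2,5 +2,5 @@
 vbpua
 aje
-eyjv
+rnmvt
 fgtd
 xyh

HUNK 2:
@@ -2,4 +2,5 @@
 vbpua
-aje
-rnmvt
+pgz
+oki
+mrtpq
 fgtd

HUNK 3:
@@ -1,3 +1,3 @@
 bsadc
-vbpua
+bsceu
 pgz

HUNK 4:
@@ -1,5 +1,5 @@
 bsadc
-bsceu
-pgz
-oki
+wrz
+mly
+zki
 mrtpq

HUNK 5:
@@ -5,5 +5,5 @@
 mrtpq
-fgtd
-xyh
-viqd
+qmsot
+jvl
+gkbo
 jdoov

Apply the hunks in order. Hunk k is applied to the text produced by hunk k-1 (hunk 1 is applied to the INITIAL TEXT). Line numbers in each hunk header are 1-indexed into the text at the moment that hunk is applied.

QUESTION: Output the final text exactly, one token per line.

Answer: bsadc
wrz
mly
zki
mrtpq
qmsot
jvl
gkbo
jdoov
dlhdc
poalf
vpu
fpx

Derivation:
Hunk 1: at line 2 remove [eyjv] add [rnmvt] -> 12 lines: bsadc vbpua aje rnmvt fgtd xyh viqd jdoov dlhdc poalf vpu fpx
Hunk 2: at line 2 remove [aje,rnmvt] add [pgz,oki,mrtpq] -> 13 lines: bsadc vbpua pgz oki mrtpq fgtd xyh viqd jdoov dlhdc poalf vpu fpx
Hunk 3: at line 1 remove [vbpua] add [bsceu] -> 13 lines: bsadc bsceu pgz oki mrtpq fgtd xyh viqd jdoov dlhdc poalf vpu fpx
Hunk 4: at line 1 remove [bsceu,pgz,oki] add [wrz,mly,zki] -> 13 lines: bsadc wrz mly zki mrtpq fgtd xyh viqd jdoov dlhdc poalf vpu fpx
Hunk 5: at line 5 remove [fgtd,xyh,viqd] add [qmsot,jvl,gkbo] -> 13 lines: bsadc wrz mly zki mrtpq qmsot jvl gkbo jdoov dlhdc poalf vpu fpx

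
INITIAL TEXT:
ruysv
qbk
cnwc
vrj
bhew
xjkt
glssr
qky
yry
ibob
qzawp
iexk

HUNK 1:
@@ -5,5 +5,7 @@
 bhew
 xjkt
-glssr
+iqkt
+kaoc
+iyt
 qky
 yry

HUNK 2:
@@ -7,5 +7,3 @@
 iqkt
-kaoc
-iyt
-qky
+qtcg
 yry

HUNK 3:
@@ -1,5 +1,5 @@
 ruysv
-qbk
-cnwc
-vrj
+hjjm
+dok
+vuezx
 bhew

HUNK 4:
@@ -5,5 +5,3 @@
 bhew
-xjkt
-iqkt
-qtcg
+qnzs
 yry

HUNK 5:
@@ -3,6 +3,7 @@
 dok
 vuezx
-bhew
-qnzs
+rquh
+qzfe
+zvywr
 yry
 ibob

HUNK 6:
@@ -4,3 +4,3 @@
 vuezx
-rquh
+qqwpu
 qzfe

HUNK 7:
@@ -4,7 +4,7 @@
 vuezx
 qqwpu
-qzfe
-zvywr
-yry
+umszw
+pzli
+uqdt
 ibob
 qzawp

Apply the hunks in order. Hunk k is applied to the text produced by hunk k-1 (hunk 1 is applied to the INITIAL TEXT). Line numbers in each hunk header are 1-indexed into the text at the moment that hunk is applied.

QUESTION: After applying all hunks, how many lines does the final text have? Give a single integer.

Answer: 11

Derivation:
Hunk 1: at line 5 remove [glssr] add [iqkt,kaoc,iyt] -> 14 lines: ruysv qbk cnwc vrj bhew xjkt iqkt kaoc iyt qky yry ibob qzawp iexk
Hunk 2: at line 7 remove [kaoc,iyt,qky] add [qtcg] -> 12 lines: ruysv qbk cnwc vrj bhew xjkt iqkt qtcg yry ibob qzawp iexk
Hunk 3: at line 1 remove [qbk,cnwc,vrj] add [hjjm,dok,vuezx] -> 12 lines: ruysv hjjm dok vuezx bhew xjkt iqkt qtcg yry ibob qzawp iexk
Hunk 4: at line 5 remove [xjkt,iqkt,qtcg] add [qnzs] -> 10 lines: ruysv hjjm dok vuezx bhew qnzs yry ibob qzawp iexk
Hunk 5: at line 3 remove [bhew,qnzs] add [rquh,qzfe,zvywr] -> 11 lines: ruysv hjjm dok vuezx rquh qzfe zvywr yry ibob qzawp iexk
Hunk 6: at line 4 remove [rquh] add [qqwpu] -> 11 lines: ruysv hjjm dok vuezx qqwpu qzfe zvywr yry ibob qzawp iexk
Hunk 7: at line 4 remove [qzfe,zvywr,yry] add [umszw,pzli,uqdt] -> 11 lines: ruysv hjjm dok vuezx qqwpu umszw pzli uqdt ibob qzawp iexk
Final line count: 11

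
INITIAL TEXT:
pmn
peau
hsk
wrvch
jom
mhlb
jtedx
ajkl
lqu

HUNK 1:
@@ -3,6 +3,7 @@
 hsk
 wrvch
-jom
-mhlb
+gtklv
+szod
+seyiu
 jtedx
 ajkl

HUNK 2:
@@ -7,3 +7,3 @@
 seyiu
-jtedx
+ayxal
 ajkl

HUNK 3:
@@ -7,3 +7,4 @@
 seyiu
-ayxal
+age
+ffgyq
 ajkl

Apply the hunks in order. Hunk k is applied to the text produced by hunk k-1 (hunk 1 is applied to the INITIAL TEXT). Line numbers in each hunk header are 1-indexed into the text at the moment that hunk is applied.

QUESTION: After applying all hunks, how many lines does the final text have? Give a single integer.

Hunk 1: at line 3 remove [jom,mhlb] add [gtklv,szod,seyiu] -> 10 lines: pmn peau hsk wrvch gtklv szod seyiu jtedx ajkl lqu
Hunk 2: at line 7 remove [jtedx] add [ayxal] -> 10 lines: pmn peau hsk wrvch gtklv szod seyiu ayxal ajkl lqu
Hunk 3: at line 7 remove [ayxal] add [age,ffgyq] -> 11 lines: pmn peau hsk wrvch gtklv szod seyiu age ffgyq ajkl lqu
Final line count: 11

Answer: 11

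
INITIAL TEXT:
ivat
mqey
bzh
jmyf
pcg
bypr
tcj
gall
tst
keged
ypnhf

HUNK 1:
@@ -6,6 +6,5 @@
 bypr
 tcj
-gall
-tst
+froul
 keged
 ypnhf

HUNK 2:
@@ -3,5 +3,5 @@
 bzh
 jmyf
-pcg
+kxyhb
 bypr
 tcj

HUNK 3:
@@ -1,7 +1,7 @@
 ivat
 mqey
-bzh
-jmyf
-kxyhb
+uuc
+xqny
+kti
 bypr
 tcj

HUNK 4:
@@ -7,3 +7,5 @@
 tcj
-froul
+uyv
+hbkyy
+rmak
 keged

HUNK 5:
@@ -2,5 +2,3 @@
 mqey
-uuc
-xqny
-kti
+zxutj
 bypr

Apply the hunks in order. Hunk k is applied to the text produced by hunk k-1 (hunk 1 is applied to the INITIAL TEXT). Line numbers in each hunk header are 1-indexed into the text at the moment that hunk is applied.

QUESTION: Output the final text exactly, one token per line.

Hunk 1: at line 6 remove [gall,tst] add [froul] -> 10 lines: ivat mqey bzh jmyf pcg bypr tcj froul keged ypnhf
Hunk 2: at line 3 remove [pcg] add [kxyhb] -> 10 lines: ivat mqey bzh jmyf kxyhb bypr tcj froul keged ypnhf
Hunk 3: at line 1 remove [bzh,jmyf,kxyhb] add [uuc,xqny,kti] -> 10 lines: ivat mqey uuc xqny kti bypr tcj froul keged ypnhf
Hunk 4: at line 7 remove [froul] add [uyv,hbkyy,rmak] -> 12 lines: ivat mqey uuc xqny kti bypr tcj uyv hbkyy rmak keged ypnhf
Hunk 5: at line 2 remove [uuc,xqny,kti] add [zxutj] -> 10 lines: ivat mqey zxutj bypr tcj uyv hbkyy rmak keged ypnhf

Answer: ivat
mqey
zxutj
bypr
tcj
uyv
hbkyy
rmak
keged
ypnhf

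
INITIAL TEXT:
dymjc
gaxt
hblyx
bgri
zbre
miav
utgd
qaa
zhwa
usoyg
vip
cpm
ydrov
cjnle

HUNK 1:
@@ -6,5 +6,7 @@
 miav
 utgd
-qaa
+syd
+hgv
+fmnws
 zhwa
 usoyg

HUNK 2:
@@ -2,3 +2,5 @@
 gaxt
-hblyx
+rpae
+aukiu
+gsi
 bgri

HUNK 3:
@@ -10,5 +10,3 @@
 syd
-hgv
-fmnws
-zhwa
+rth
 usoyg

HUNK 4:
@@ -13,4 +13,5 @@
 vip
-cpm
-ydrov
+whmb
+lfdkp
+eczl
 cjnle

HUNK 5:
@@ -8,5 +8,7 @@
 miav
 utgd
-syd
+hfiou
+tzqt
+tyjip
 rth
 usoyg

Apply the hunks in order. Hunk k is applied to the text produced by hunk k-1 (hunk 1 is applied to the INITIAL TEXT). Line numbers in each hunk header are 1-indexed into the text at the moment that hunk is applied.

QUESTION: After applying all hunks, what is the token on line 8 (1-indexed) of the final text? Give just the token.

Hunk 1: at line 6 remove [qaa] add [syd,hgv,fmnws] -> 16 lines: dymjc gaxt hblyx bgri zbre miav utgd syd hgv fmnws zhwa usoyg vip cpm ydrov cjnle
Hunk 2: at line 2 remove [hblyx] add [rpae,aukiu,gsi] -> 18 lines: dymjc gaxt rpae aukiu gsi bgri zbre miav utgd syd hgv fmnws zhwa usoyg vip cpm ydrov cjnle
Hunk 3: at line 10 remove [hgv,fmnws,zhwa] add [rth] -> 16 lines: dymjc gaxt rpae aukiu gsi bgri zbre miav utgd syd rth usoyg vip cpm ydrov cjnle
Hunk 4: at line 13 remove [cpm,ydrov] add [whmb,lfdkp,eczl] -> 17 lines: dymjc gaxt rpae aukiu gsi bgri zbre miav utgd syd rth usoyg vip whmb lfdkp eczl cjnle
Hunk 5: at line 8 remove [syd] add [hfiou,tzqt,tyjip] -> 19 lines: dymjc gaxt rpae aukiu gsi bgri zbre miav utgd hfiou tzqt tyjip rth usoyg vip whmb lfdkp eczl cjnle
Final line 8: miav

Answer: miav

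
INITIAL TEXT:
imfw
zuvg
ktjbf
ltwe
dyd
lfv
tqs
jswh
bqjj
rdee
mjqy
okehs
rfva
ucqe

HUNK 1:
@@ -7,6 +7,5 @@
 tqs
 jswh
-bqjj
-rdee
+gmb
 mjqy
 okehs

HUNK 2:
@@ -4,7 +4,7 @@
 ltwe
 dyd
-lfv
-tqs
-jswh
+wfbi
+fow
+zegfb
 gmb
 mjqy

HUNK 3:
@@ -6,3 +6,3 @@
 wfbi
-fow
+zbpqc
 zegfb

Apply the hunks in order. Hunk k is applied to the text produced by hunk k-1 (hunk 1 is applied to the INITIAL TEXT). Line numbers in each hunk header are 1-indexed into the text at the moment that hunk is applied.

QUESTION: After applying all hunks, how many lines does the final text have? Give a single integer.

Answer: 13

Derivation:
Hunk 1: at line 7 remove [bqjj,rdee] add [gmb] -> 13 lines: imfw zuvg ktjbf ltwe dyd lfv tqs jswh gmb mjqy okehs rfva ucqe
Hunk 2: at line 4 remove [lfv,tqs,jswh] add [wfbi,fow,zegfb] -> 13 lines: imfw zuvg ktjbf ltwe dyd wfbi fow zegfb gmb mjqy okehs rfva ucqe
Hunk 3: at line 6 remove [fow] add [zbpqc] -> 13 lines: imfw zuvg ktjbf ltwe dyd wfbi zbpqc zegfb gmb mjqy okehs rfva ucqe
Final line count: 13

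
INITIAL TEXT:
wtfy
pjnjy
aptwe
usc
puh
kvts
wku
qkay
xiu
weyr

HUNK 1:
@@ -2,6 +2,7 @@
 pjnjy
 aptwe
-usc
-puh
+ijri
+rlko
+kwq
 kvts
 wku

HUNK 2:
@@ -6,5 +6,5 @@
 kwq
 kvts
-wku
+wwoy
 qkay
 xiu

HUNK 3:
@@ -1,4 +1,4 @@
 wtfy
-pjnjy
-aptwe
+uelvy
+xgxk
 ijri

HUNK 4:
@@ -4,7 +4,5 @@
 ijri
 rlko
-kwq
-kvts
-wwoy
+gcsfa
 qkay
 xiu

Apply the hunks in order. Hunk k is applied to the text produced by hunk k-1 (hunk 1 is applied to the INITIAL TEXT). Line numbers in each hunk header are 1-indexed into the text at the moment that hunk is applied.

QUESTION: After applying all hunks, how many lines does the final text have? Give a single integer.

Hunk 1: at line 2 remove [usc,puh] add [ijri,rlko,kwq] -> 11 lines: wtfy pjnjy aptwe ijri rlko kwq kvts wku qkay xiu weyr
Hunk 2: at line 6 remove [wku] add [wwoy] -> 11 lines: wtfy pjnjy aptwe ijri rlko kwq kvts wwoy qkay xiu weyr
Hunk 3: at line 1 remove [pjnjy,aptwe] add [uelvy,xgxk] -> 11 lines: wtfy uelvy xgxk ijri rlko kwq kvts wwoy qkay xiu weyr
Hunk 4: at line 4 remove [kwq,kvts,wwoy] add [gcsfa] -> 9 lines: wtfy uelvy xgxk ijri rlko gcsfa qkay xiu weyr
Final line count: 9

Answer: 9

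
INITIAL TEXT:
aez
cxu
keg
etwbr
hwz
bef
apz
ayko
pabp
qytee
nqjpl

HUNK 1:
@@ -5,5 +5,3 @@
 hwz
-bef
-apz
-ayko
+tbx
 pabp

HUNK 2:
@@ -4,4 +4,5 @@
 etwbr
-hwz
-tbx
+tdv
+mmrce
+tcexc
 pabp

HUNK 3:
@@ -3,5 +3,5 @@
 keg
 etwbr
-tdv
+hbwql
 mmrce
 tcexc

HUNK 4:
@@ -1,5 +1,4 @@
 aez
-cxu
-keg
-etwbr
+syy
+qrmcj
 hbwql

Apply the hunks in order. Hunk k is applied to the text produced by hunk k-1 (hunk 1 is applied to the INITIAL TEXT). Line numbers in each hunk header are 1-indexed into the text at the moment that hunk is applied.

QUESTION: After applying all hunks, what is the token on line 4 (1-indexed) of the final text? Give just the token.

Answer: hbwql

Derivation:
Hunk 1: at line 5 remove [bef,apz,ayko] add [tbx] -> 9 lines: aez cxu keg etwbr hwz tbx pabp qytee nqjpl
Hunk 2: at line 4 remove [hwz,tbx] add [tdv,mmrce,tcexc] -> 10 lines: aez cxu keg etwbr tdv mmrce tcexc pabp qytee nqjpl
Hunk 3: at line 3 remove [tdv] add [hbwql] -> 10 lines: aez cxu keg etwbr hbwql mmrce tcexc pabp qytee nqjpl
Hunk 4: at line 1 remove [cxu,keg,etwbr] add [syy,qrmcj] -> 9 lines: aez syy qrmcj hbwql mmrce tcexc pabp qytee nqjpl
Final line 4: hbwql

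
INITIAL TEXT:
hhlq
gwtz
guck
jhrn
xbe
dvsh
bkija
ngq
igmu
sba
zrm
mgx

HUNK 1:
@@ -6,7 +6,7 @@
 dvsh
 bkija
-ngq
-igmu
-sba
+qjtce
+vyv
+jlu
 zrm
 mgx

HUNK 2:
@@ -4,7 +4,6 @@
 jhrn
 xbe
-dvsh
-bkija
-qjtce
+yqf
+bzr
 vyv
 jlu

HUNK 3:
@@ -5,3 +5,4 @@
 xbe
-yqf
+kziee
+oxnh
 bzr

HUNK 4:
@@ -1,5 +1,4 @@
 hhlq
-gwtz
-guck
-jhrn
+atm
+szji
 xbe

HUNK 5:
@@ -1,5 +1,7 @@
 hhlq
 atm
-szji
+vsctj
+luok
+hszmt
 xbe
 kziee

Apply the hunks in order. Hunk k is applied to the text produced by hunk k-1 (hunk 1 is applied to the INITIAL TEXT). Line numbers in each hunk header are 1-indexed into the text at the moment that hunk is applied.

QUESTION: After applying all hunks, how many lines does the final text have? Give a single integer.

Answer: 13

Derivation:
Hunk 1: at line 6 remove [ngq,igmu,sba] add [qjtce,vyv,jlu] -> 12 lines: hhlq gwtz guck jhrn xbe dvsh bkija qjtce vyv jlu zrm mgx
Hunk 2: at line 4 remove [dvsh,bkija,qjtce] add [yqf,bzr] -> 11 lines: hhlq gwtz guck jhrn xbe yqf bzr vyv jlu zrm mgx
Hunk 3: at line 5 remove [yqf] add [kziee,oxnh] -> 12 lines: hhlq gwtz guck jhrn xbe kziee oxnh bzr vyv jlu zrm mgx
Hunk 4: at line 1 remove [gwtz,guck,jhrn] add [atm,szji] -> 11 lines: hhlq atm szji xbe kziee oxnh bzr vyv jlu zrm mgx
Hunk 5: at line 1 remove [szji] add [vsctj,luok,hszmt] -> 13 lines: hhlq atm vsctj luok hszmt xbe kziee oxnh bzr vyv jlu zrm mgx
Final line count: 13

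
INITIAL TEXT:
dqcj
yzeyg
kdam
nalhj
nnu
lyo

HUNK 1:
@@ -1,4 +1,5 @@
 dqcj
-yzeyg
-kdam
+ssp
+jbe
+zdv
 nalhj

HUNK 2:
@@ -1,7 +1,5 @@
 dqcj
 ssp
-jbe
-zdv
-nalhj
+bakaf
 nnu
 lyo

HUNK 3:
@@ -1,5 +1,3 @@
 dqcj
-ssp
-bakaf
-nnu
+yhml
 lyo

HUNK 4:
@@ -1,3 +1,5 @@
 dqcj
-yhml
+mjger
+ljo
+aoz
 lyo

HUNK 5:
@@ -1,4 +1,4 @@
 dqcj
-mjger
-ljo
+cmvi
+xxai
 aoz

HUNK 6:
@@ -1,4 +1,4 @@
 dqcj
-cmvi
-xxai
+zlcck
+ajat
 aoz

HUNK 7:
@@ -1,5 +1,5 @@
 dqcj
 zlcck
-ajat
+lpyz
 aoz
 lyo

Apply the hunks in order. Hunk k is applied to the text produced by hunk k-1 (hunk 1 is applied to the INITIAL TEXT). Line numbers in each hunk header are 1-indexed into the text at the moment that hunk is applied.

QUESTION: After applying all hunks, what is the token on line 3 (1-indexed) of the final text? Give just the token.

Answer: lpyz

Derivation:
Hunk 1: at line 1 remove [yzeyg,kdam] add [ssp,jbe,zdv] -> 7 lines: dqcj ssp jbe zdv nalhj nnu lyo
Hunk 2: at line 1 remove [jbe,zdv,nalhj] add [bakaf] -> 5 lines: dqcj ssp bakaf nnu lyo
Hunk 3: at line 1 remove [ssp,bakaf,nnu] add [yhml] -> 3 lines: dqcj yhml lyo
Hunk 4: at line 1 remove [yhml] add [mjger,ljo,aoz] -> 5 lines: dqcj mjger ljo aoz lyo
Hunk 5: at line 1 remove [mjger,ljo] add [cmvi,xxai] -> 5 lines: dqcj cmvi xxai aoz lyo
Hunk 6: at line 1 remove [cmvi,xxai] add [zlcck,ajat] -> 5 lines: dqcj zlcck ajat aoz lyo
Hunk 7: at line 1 remove [ajat] add [lpyz] -> 5 lines: dqcj zlcck lpyz aoz lyo
Final line 3: lpyz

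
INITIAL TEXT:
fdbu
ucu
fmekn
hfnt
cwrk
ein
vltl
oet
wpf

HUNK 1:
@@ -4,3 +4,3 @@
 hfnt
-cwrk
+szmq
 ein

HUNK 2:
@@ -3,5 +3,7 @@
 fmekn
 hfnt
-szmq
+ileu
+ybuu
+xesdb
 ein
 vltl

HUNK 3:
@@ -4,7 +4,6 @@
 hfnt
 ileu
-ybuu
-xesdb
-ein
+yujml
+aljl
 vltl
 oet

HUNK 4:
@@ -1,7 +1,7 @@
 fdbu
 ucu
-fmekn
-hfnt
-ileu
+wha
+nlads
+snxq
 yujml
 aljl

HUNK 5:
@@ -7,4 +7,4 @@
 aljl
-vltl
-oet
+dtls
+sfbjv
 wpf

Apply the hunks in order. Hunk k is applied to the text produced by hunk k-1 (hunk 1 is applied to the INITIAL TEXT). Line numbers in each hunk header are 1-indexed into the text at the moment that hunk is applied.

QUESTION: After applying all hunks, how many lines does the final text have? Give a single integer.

Answer: 10

Derivation:
Hunk 1: at line 4 remove [cwrk] add [szmq] -> 9 lines: fdbu ucu fmekn hfnt szmq ein vltl oet wpf
Hunk 2: at line 3 remove [szmq] add [ileu,ybuu,xesdb] -> 11 lines: fdbu ucu fmekn hfnt ileu ybuu xesdb ein vltl oet wpf
Hunk 3: at line 4 remove [ybuu,xesdb,ein] add [yujml,aljl] -> 10 lines: fdbu ucu fmekn hfnt ileu yujml aljl vltl oet wpf
Hunk 4: at line 1 remove [fmekn,hfnt,ileu] add [wha,nlads,snxq] -> 10 lines: fdbu ucu wha nlads snxq yujml aljl vltl oet wpf
Hunk 5: at line 7 remove [vltl,oet] add [dtls,sfbjv] -> 10 lines: fdbu ucu wha nlads snxq yujml aljl dtls sfbjv wpf
Final line count: 10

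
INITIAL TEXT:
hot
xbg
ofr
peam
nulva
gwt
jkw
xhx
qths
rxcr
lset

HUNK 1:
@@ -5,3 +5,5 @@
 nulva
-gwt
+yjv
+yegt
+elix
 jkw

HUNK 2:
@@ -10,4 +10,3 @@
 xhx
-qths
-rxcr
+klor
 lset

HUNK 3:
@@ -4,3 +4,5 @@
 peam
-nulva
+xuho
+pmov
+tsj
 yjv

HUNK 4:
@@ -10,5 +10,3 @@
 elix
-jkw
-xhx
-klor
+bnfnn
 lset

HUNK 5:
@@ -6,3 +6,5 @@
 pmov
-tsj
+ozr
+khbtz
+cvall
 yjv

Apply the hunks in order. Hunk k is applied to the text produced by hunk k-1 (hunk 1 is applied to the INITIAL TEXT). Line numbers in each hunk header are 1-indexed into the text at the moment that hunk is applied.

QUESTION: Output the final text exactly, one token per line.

Answer: hot
xbg
ofr
peam
xuho
pmov
ozr
khbtz
cvall
yjv
yegt
elix
bnfnn
lset

Derivation:
Hunk 1: at line 5 remove [gwt] add [yjv,yegt,elix] -> 13 lines: hot xbg ofr peam nulva yjv yegt elix jkw xhx qths rxcr lset
Hunk 2: at line 10 remove [qths,rxcr] add [klor] -> 12 lines: hot xbg ofr peam nulva yjv yegt elix jkw xhx klor lset
Hunk 3: at line 4 remove [nulva] add [xuho,pmov,tsj] -> 14 lines: hot xbg ofr peam xuho pmov tsj yjv yegt elix jkw xhx klor lset
Hunk 4: at line 10 remove [jkw,xhx,klor] add [bnfnn] -> 12 lines: hot xbg ofr peam xuho pmov tsj yjv yegt elix bnfnn lset
Hunk 5: at line 6 remove [tsj] add [ozr,khbtz,cvall] -> 14 lines: hot xbg ofr peam xuho pmov ozr khbtz cvall yjv yegt elix bnfnn lset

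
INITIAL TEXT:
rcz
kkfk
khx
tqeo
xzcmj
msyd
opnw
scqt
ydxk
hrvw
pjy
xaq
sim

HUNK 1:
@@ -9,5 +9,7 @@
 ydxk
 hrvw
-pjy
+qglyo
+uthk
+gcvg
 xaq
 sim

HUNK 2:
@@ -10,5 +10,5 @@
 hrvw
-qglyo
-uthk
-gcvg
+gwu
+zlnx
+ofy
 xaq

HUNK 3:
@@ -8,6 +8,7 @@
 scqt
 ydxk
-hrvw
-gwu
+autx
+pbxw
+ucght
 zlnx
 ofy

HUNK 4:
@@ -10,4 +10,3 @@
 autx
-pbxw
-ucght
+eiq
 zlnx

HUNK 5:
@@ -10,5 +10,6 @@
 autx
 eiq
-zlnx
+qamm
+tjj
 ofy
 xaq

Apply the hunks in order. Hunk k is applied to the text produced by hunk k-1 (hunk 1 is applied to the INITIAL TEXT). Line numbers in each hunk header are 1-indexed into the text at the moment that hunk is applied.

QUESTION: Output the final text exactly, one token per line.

Hunk 1: at line 9 remove [pjy] add [qglyo,uthk,gcvg] -> 15 lines: rcz kkfk khx tqeo xzcmj msyd opnw scqt ydxk hrvw qglyo uthk gcvg xaq sim
Hunk 2: at line 10 remove [qglyo,uthk,gcvg] add [gwu,zlnx,ofy] -> 15 lines: rcz kkfk khx tqeo xzcmj msyd opnw scqt ydxk hrvw gwu zlnx ofy xaq sim
Hunk 3: at line 8 remove [hrvw,gwu] add [autx,pbxw,ucght] -> 16 lines: rcz kkfk khx tqeo xzcmj msyd opnw scqt ydxk autx pbxw ucght zlnx ofy xaq sim
Hunk 4: at line 10 remove [pbxw,ucght] add [eiq] -> 15 lines: rcz kkfk khx tqeo xzcmj msyd opnw scqt ydxk autx eiq zlnx ofy xaq sim
Hunk 5: at line 10 remove [zlnx] add [qamm,tjj] -> 16 lines: rcz kkfk khx tqeo xzcmj msyd opnw scqt ydxk autx eiq qamm tjj ofy xaq sim

Answer: rcz
kkfk
khx
tqeo
xzcmj
msyd
opnw
scqt
ydxk
autx
eiq
qamm
tjj
ofy
xaq
sim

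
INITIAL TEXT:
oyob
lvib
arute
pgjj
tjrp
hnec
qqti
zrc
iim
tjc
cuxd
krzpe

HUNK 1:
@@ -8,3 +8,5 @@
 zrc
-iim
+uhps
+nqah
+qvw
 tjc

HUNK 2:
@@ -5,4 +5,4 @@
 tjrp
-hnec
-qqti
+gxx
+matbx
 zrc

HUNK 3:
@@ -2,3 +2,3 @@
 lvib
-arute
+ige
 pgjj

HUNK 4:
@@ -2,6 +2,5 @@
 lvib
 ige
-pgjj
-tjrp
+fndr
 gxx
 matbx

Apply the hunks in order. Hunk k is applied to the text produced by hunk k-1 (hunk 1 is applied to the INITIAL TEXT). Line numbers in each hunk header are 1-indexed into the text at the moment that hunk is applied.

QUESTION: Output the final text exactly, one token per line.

Answer: oyob
lvib
ige
fndr
gxx
matbx
zrc
uhps
nqah
qvw
tjc
cuxd
krzpe

Derivation:
Hunk 1: at line 8 remove [iim] add [uhps,nqah,qvw] -> 14 lines: oyob lvib arute pgjj tjrp hnec qqti zrc uhps nqah qvw tjc cuxd krzpe
Hunk 2: at line 5 remove [hnec,qqti] add [gxx,matbx] -> 14 lines: oyob lvib arute pgjj tjrp gxx matbx zrc uhps nqah qvw tjc cuxd krzpe
Hunk 3: at line 2 remove [arute] add [ige] -> 14 lines: oyob lvib ige pgjj tjrp gxx matbx zrc uhps nqah qvw tjc cuxd krzpe
Hunk 4: at line 2 remove [pgjj,tjrp] add [fndr] -> 13 lines: oyob lvib ige fndr gxx matbx zrc uhps nqah qvw tjc cuxd krzpe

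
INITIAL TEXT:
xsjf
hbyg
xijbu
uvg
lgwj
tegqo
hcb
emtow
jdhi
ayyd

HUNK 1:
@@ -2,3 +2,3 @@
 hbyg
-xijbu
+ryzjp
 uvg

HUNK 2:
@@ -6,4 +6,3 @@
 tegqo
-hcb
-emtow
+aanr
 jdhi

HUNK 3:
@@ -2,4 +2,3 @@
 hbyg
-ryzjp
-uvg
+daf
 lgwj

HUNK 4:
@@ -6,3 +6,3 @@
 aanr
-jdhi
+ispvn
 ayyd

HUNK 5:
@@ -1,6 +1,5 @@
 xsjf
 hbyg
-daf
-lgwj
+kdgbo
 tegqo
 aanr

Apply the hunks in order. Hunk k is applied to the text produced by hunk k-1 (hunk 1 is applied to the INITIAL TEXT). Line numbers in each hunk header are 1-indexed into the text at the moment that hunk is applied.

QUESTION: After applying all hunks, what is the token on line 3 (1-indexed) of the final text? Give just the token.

Hunk 1: at line 2 remove [xijbu] add [ryzjp] -> 10 lines: xsjf hbyg ryzjp uvg lgwj tegqo hcb emtow jdhi ayyd
Hunk 2: at line 6 remove [hcb,emtow] add [aanr] -> 9 lines: xsjf hbyg ryzjp uvg lgwj tegqo aanr jdhi ayyd
Hunk 3: at line 2 remove [ryzjp,uvg] add [daf] -> 8 lines: xsjf hbyg daf lgwj tegqo aanr jdhi ayyd
Hunk 4: at line 6 remove [jdhi] add [ispvn] -> 8 lines: xsjf hbyg daf lgwj tegqo aanr ispvn ayyd
Hunk 5: at line 1 remove [daf,lgwj] add [kdgbo] -> 7 lines: xsjf hbyg kdgbo tegqo aanr ispvn ayyd
Final line 3: kdgbo

Answer: kdgbo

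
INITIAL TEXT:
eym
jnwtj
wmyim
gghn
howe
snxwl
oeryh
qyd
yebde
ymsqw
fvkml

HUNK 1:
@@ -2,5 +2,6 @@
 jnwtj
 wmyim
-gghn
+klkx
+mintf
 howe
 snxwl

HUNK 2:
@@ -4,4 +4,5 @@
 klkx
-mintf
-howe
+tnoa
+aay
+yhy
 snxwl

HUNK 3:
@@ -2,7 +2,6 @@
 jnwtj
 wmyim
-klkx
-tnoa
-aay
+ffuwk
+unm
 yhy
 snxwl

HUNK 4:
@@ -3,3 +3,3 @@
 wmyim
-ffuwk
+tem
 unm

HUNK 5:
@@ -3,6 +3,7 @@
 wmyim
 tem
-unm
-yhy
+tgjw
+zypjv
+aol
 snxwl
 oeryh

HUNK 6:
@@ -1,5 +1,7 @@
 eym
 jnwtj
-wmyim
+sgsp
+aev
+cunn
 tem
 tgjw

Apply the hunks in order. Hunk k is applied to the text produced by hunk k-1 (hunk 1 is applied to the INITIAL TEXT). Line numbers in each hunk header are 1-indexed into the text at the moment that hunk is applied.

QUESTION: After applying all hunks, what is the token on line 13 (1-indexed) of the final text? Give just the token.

Hunk 1: at line 2 remove [gghn] add [klkx,mintf] -> 12 lines: eym jnwtj wmyim klkx mintf howe snxwl oeryh qyd yebde ymsqw fvkml
Hunk 2: at line 4 remove [mintf,howe] add [tnoa,aay,yhy] -> 13 lines: eym jnwtj wmyim klkx tnoa aay yhy snxwl oeryh qyd yebde ymsqw fvkml
Hunk 3: at line 2 remove [klkx,tnoa,aay] add [ffuwk,unm] -> 12 lines: eym jnwtj wmyim ffuwk unm yhy snxwl oeryh qyd yebde ymsqw fvkml
Hunk 4: at line 3 remove [ffuwk] add [tem] -> 12 lines: eym jnwtj wmyim tem unm yhy snxwl oeryh qyd yebde ymsqw fvkml
Hunk 5: at line 3 remove [unm,yhy] add [tgjw,zypjv,aol] -> 13 lines: eym jnwtj wmyim tem tgjw zypjv aol snxwl oeryh qyd yebde ymsqw fvkml
Hunk 6: at line 1 remove [wmyim] add [sgsp,aev,cunn] -> 15 lines: eym jnwtj sgsp aev cunn tem tgjw zypjv aol snxwl oeryh qyd yebde ymsqw fvkml
Final line 13: yebde

Answer: yebde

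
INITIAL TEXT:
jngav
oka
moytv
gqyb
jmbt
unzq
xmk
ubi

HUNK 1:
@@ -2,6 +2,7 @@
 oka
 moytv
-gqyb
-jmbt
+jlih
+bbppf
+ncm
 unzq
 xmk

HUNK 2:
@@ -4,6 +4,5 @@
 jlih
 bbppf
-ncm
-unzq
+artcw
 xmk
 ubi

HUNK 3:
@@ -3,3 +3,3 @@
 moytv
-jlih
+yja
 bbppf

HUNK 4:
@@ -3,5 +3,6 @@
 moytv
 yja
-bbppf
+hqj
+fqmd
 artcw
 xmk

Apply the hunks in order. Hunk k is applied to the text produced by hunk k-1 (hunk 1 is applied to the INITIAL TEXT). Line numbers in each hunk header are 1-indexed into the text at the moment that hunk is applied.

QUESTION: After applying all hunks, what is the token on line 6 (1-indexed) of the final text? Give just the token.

Answer: fqmd

Derivation:
Hunk 1: at line 2 remove [gqyb,jmbt] add [jlih,bbppf,ncm] -> 9 lines: jngav oka moytv jlih bbppf ncm unzq xmk ubi
Hunk 2: at line 4 remove [ncm,unzq] add [artcw] -> 8 lines: jngav oka moytv jlih bbppf artcw xmk ubi
Hunk 3: at line 3 remove [jlih] add [yja] -> 8 lines: jngav oka moytv yja bbppf artcw xmk ubi
Hunk 4: at line 3 remove [bbppf] add [hqj,fqmd] -> 9 lines: jngav oka moytv yja hqj fqmd artcw xmk ubi
Final line 6: fqmd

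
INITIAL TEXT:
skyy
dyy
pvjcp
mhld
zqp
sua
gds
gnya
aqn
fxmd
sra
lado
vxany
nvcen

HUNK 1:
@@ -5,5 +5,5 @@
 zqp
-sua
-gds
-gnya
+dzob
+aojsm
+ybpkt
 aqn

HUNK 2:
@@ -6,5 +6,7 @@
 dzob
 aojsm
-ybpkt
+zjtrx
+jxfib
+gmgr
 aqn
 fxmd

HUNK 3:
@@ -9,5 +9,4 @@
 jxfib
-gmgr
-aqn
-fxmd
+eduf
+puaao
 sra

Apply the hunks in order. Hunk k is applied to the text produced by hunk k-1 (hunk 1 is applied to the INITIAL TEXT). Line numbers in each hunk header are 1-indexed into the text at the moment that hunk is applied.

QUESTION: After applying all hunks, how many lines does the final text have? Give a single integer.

Hunk 1: at line 5 remove [sua,gds,gnya] add [dzob,aojsm,ybpkt] -> 14 lines: skyy dyy pvjcp mhld zqp dzob aojsm ybpkt aqn fxmd sra lado vxany nvcen
Hunk 2: at line 6 remove [ybpkt] add [zjtrx,jxfib,gmgr] -> 16 lines: skyy dyy pvjcp mhld zqp dzob aojsm zjtrx jxfib gmgr aqn fxmd sra lado vxany nvcen
Hunk 3: at line 9 remove [gmgr,aqn,fxmd] add [eduf,puaao] -> 15 lines: skyy dyy pvjcp mhld zqp dzob aojsm zjtrx jxfib eduf puaao sra lado vxany nvcen
Final line count: 15

Answer: 15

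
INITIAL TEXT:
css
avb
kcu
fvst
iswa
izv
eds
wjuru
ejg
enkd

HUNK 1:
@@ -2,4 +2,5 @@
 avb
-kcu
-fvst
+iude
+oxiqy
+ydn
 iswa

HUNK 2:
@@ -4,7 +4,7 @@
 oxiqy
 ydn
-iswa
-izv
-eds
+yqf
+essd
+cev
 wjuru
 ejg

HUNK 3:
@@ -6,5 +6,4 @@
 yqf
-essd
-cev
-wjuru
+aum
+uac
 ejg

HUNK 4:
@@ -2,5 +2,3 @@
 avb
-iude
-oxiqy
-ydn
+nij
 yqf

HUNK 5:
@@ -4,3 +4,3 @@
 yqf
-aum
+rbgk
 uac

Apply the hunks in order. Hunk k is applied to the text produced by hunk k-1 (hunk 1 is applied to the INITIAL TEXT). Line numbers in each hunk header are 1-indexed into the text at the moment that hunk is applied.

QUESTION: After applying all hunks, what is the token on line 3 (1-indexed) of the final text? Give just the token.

Hunk 1: at line 2 remove [kcu,fvst] add [iude,oxiqy,ydn] -> 11 lines: css avb iude oxiqy ydn iswa izv eds wjuru ejg enkd
Hunk 2: at line 4 remove [iswa,izv,eds] add [yqf,essd,cev] -> 11 lines: css avb iude oxiqy ydn yqf essd cev wjuru ejg enkd
Hunk 3: at line 6 remove [essd,cev,wjuru] add [aum,uac] -> 10 lines: css avb iude oxiqy ydn yqf aum uac ejg enkd
Hunk 4: at line 2 remove [iude,oxiqy,ydn] add [nij] -> 8 lines: css avb nij yqf aum uac ejg enkd
Hunk 5: at line 4 remove [aum] add [rbgk] -> 8 lines: css avb nij yqf rbgk uac ejg enkd
Final line 3: nij

Answer: nij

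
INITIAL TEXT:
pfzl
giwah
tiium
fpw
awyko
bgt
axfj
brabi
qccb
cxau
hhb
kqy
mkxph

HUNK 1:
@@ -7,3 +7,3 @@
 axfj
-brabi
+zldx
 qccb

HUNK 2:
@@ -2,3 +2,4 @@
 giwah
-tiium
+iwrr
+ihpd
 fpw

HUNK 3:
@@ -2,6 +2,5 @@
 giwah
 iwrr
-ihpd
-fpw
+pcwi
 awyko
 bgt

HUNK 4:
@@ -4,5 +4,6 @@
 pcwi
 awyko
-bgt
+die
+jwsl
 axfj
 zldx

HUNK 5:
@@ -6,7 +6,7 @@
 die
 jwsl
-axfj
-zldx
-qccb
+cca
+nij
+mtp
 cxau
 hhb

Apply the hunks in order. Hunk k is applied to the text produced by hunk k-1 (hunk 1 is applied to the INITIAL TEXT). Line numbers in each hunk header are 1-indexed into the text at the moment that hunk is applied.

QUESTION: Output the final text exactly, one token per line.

Answer: pfzl
giwah
iwrr
pcwi
awyko
die
jwsl
cca
nij
mtp
cxau
hhb
kqy
mkxph

Derivation:
Hunk 1: at line 7 remove [brabi] add [zldx] -> 13 lines: pfzl giwah tiium fpw awyko bgt axfj zldx qccb cxau hhb kqy mkxph
Hunk 2: at line 2 remove [tiium] add [iwrr,ihpd] -> 14 lines: pfzl giwah iwrr ihpd fpw awyko bgt axfj zldx qccb cxau hhb kqy mkxph
Hunk 3: at line 2 remove [ihpd,fpw] add [pcwi] -> 13 lines: pfzl giwah iwrr pcwi awyko bgt axfj zldx qccb cxau hhb kqy mkxph
Hunk 4: at line 4 remove [bgt] add [die,jwsl] -> 14 lines: pfzl giwah iwrr pcwi awyko die jwsl axfj zldx qccb cxau hhb kqy mkxph
Hunk 5: at line 6 remove [axfj,zldx,qccb] add [cca,nij,mtp] -> 14 lines: pfzl giwah iwrr pcwi awyko die jwsl cca nij mtp cxau hhb kqy mkxph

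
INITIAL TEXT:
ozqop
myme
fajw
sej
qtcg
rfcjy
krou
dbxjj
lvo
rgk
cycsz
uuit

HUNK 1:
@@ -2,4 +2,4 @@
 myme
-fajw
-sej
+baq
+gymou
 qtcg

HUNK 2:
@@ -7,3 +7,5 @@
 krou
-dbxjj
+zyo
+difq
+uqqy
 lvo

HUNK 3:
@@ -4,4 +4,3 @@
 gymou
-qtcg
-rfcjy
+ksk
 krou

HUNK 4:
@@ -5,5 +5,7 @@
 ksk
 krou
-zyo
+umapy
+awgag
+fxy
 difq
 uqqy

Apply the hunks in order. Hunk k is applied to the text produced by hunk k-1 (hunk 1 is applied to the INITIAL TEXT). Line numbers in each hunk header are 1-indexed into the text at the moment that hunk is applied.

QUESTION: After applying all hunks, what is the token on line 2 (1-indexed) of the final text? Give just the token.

Hunk 1: at line 2 remove [fajw,sej] add [baq,gymou] -> 12 lines: ozqop myme baq gymou qtcg rfcjy krou dbxjj lvo rgk cycsz uuit
Hunk 2: at line 7 remove [dbxjj] add [zyo,difq,uqqy] -> 14 lines: ozqop myme baq gymou qtcg rfcjy krou zyo difq uqqy lvo rgk cycsz uuit
Hunk 3: at line 4 remove [qtcg,rfcjy] add [ksk] -> 13 lines: ozqop myme baq gymou ksk krou zyo difq uqqy lvo rgk cycsz uuit
Hunk 4: at line 5 remove [zyo] add [umapy,awgag,fxy] -> 15 lines: ozqop myme baq gymou ksk krou umapy awgag fxy difq uqqy lvo rgk cycsz uuit
Final line 2: myme

Answer: myme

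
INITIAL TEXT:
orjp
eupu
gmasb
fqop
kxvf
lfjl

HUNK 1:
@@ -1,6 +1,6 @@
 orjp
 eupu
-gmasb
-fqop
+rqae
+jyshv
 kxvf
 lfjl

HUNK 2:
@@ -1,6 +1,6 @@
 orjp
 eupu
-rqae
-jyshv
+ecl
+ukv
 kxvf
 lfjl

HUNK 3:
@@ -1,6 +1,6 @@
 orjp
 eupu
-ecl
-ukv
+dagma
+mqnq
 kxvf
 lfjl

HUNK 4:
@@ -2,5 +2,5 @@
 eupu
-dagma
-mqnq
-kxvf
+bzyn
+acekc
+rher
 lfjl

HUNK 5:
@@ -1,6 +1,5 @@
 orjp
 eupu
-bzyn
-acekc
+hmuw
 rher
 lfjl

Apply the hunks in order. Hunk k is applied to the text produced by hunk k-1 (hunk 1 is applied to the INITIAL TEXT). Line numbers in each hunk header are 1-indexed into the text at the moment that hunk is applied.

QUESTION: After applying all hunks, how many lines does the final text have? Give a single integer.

Hunk 1: at line 1 remove [gmasb,fqop] add [rqae,jyshv] -> 6 lines: orjp eupu rqae jyshv kxvf lfjl
Hunk 2: at line 1 remove [rqae,jyshv] add [ecl,ukv] -> 6 lines: orjp eupu ecl ukv kxvf lfjl
Hunk 3: at line 1 remove [ecl,ukv] add [dagma,mqnq] -> 6 lines: orjp eupu dagma mqnq kxvf lfjl
Hunk 4: at line 2 remove [dagma,mqnq,kxvf] add [bzyn,acekc,rher] -> 6 lines: orjp eupu bzyn acekc rher lfjl
Hunk 5: at line 1 remove [bzyn,acekc] add [hmuw] -> 5 lines: orjp eupu hmuw rher lfjl
Final line count: 5

Answer: 5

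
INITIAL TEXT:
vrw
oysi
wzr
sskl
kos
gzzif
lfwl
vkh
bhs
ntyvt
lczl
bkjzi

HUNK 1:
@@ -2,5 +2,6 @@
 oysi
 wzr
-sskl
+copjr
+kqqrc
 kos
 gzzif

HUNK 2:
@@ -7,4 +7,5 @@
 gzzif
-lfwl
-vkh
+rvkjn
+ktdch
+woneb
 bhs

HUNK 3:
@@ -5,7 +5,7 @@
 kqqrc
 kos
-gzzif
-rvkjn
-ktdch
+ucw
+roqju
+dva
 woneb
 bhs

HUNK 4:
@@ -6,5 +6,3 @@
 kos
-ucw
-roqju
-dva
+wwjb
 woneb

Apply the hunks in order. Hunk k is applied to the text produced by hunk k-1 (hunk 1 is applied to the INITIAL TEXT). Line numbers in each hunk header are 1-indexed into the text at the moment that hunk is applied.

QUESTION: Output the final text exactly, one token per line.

Answer: vrw
oysi
wzr
copjr
kqqrc
kos
wwjb
woneb
bhs
ntyvt
lczl
bkjzi

Derivation:
Hunk 1: at line 2 remove [sskl] add [copjr,kqqrc] -> 13 lines: vrw oysi wzr copjr kqqrc kos gzzif lfwl vkh bhs ntyvt lczl bkjzi
Hunk 2: at line 7 remove [lfwl,vkh] add [rvkjn,ktdch,woneb] -> 14 lines: vrw oysi wzr copjr kqqrc kos gzzif rvkjn ktdch woneb bhs ntyvt lczl bkjzi
Hunk 3: at line 5 remove [gzzif,rvkjn,ktdch] add [ucw,roqju,dva] -> 14 lines: vrw oysi wzr copjr kqqrc kos ucw roqju dva woneb bhs ntyvt lczl bkjzi
Hunk 4: at line 6 remove [ucw,roqju,dva] add [wwjb] -> 12 lines: vrw oysi wzr copjr kqqrc kos wwjb woneb bhs ntyvt lczl bkjzi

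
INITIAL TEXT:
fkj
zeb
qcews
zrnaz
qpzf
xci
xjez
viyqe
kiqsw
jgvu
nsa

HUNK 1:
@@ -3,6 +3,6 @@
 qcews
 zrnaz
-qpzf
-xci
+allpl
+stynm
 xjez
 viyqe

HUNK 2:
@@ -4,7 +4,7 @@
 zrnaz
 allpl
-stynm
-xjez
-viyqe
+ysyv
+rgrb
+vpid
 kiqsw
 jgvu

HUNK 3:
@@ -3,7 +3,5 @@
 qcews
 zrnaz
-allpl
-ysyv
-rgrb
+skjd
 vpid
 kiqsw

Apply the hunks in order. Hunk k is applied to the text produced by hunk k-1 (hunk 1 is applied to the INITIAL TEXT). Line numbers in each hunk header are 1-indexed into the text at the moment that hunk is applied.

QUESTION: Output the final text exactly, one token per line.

Answer: fkj
zeb
qcews
zrnaz
skjd
vpid
kiqsw
jgvu
nsa

Derivation:
Hunk 1: at line 3 remove [qpzf,xci] add [allpl,stynm] -> 11 lines: fkj zeb qcews zrnaz allpl stynm xjez viyqe kiqsw jgvu nsa
Hunk 2: at line 4 remove [stynm,xjez,viyqe] add [ysyv,rgrb,vpid] -> 11 lines: fkj zeb qcews zrnaz allpl ysyv rgrb vpid kiqsw jgvu nsa
Hunk 3: at line 3 remove [allpl,ysyv,rgrb] add [skjd] -> 9 lines: fkj zeb qcews zrnaz skjd vpid kiqsw jgvu nsa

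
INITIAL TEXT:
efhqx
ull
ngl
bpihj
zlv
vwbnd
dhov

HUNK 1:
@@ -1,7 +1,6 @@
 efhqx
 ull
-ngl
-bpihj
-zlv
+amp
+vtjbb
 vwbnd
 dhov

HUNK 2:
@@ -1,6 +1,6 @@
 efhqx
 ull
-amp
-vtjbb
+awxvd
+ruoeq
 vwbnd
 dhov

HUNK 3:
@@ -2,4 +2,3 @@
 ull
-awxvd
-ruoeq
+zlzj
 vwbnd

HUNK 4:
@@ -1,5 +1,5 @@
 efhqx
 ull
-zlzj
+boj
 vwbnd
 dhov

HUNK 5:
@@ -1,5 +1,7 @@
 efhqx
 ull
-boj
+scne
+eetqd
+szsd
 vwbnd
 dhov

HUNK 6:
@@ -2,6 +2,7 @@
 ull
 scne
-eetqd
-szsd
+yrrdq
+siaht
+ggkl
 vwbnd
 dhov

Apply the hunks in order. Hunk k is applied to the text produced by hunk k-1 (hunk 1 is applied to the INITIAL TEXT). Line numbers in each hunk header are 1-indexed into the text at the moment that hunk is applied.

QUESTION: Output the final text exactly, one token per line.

Answer: efhqx
ull
scne
yrrdq
siaht
ggkl
vwbnd
dhov

Derivation:
Hunk 1: at line 1 remove [ngl,bpihj,zlv] add [amp,vtjbb] -> 6 lines: efhqx ull amp vtjbb vwbnd dhov
Hunk 2: at line 1 remove [amp,vtjbb] add [awxvd,ruoeq] -> 6 lines: efhqx ull awxvd ruoeq vwbnd dhov
Hunk 3: at line 2 remove [awxvd,ruoeq] add [zlzj] -> 5 lines: efhqx ull zlzj vwbnd dhov
Hunk 4: at line 1 remove [zlzj] add [boj] -> 5 lines: efhqx ull boj vwbnd dhov
Hunk 5: at line 1 remove [boj] add [scne,eetqd,szsd] -> 7 lines: efhqx ull scne eetqd szsd vwbnd dhov
Hunk 6: at line 2 remove [eetqd,szsd] add [yrrdq,siaht,ggkl] -> 8 lines: efhqx ull scne yrrdq siaht ggkl vwbnd dhov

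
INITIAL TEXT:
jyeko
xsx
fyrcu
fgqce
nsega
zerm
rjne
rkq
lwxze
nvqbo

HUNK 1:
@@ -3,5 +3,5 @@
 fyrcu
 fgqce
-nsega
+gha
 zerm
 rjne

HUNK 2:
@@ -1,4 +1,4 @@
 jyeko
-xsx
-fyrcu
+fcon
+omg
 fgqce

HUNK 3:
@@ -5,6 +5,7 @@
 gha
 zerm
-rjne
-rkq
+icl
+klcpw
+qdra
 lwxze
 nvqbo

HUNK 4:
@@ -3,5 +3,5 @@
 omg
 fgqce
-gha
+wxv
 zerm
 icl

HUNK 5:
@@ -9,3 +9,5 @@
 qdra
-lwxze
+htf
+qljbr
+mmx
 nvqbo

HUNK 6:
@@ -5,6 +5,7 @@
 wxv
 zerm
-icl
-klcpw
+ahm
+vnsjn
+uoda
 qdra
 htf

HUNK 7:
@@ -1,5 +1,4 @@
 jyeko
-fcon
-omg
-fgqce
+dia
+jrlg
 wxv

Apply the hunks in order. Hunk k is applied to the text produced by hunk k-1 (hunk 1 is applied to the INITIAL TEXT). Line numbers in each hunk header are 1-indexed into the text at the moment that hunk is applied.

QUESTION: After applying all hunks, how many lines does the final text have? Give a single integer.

Hunk 1: at line 3 remove [nsega] add [gha] -> 10 lines: jyeko xsx fyrcu fgqce gha zerm rjne rkq lwxze nvqbo
Hunk 2: at line 1 remove [xsx,fyrcu] add [fcon,omg] -> 10 lines: jyeko fcon omg fgqce gha zerm rjne rkq lwxze nvqbo
Hunk 3: at line 5 remove [rjne,rkq] add [icl,klcpw,qdra] -> 11 lines: jyeko fcon omg fgqce gha zerm icl klcpw qdra lwxze nvqbo
Hunk 4: at line 3 remove [gha] add [wxv] -> 11 lines: jyeko fcon omg fgqce wxv zerm icl klcpw qdra lwxze nvqbo
Hunk 5: at line 9 remove [lwxze] add [htf,qljbr,mmx] -> 13 lines: jyeko fcon omg fgqce wxv zerm icl klcpw qdra htf qljbr mmx nvqbo
Hunk 6: at line 5 remove [icl,klcpw] add [ahm,vnsjn,uoda] -> 14 lines: jyeko fcon omg fgqce wxv zerm ahm vnsjn uoda qdra htf qljbr mmx nvqbo
Hunk 7: at line 1 remove [fcon,omg,fgqce] add [dia,jrlg] -> 13 lines: jyeko dia jrlg wxv zerm ahm vnsjn uoda qdra htf qljbr mmx nvqbo
Final line count: 13

Answer: 13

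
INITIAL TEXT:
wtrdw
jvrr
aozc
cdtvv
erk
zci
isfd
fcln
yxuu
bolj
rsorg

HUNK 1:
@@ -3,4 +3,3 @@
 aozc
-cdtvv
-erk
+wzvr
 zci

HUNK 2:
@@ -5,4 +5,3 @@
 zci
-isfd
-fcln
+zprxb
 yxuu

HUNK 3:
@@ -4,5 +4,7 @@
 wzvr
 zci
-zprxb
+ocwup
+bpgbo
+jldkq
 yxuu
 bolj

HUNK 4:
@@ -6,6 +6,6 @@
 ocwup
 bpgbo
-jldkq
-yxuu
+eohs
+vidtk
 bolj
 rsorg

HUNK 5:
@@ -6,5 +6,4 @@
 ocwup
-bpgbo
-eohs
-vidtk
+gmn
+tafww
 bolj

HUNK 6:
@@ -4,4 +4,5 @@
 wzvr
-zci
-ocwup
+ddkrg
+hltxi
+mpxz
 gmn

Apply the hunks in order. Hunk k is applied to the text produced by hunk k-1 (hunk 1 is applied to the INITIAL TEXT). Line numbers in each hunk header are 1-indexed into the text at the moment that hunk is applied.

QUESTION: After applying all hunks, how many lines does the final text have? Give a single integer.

Hunk 1: at line 3 remove [cdtvv,erk] add [wzvr] -> 10 lines: wtrdw jvrr aozc wzvr zci isfd fcln yxuu bolj rsorg
Hunk 2: at line 5 remove [isfd,fcln] add [zprxb] -> 9 lines: wtrdw jvrr aozc wzvr zci zprxb yxuu bolj rsorg
Hunk 3: at line 4 remove [zprxb] add [ocwup,bpgbo,jldkq] -> 11 lines: wtrdw jvrr aozc wzvr zci ocwup bpgbo jldkq yxuu bolj rsorg
Hunk 4: at line 6 remove [jldkq,yxuu] add [eohs,vidtk] -> 11 lines: wtrdw jvrr aozc wzvr zci ocwup bpgbo eohs vidtk bolj rsorg
Hunk 5: at line 6 remove [bpgbo,eohs,vidtk] add [gmn,tafww] -> 10 lines: wtrdw jvrr aozc wzvr zci ocwup gmn tafww bolj rsorg
Hunk 6: at line 4 remove [zci,ocwup] add [ddkrg,hltxi,mpxz] -> 11 lines: wtrdw jvrr aozc wzvr ddkrg hltxi mpxz gmn tafww bolj rsorg
Final line count: 11

Answer: 11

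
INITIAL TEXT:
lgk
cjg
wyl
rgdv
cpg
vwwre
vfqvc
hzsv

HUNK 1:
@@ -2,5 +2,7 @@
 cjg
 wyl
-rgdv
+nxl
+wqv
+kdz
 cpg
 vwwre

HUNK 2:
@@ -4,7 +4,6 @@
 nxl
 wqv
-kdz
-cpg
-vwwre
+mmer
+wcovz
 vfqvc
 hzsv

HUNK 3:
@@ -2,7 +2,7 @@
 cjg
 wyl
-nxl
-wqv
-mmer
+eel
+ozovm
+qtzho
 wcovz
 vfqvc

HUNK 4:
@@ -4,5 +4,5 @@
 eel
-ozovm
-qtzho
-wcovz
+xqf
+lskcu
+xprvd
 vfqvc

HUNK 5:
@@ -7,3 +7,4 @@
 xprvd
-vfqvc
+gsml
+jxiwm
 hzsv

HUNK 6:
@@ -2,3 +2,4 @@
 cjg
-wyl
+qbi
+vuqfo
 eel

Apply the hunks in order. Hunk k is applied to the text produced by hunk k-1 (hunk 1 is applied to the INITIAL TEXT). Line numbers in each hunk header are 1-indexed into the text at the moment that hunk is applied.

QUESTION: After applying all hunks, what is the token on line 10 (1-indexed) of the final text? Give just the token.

Answer: jxiwm

Derivation:
Hunk 1: at line 2 remove [rgdv] add [nxl,wqv,kdz] -> 10 lines: lgk cjg wyl nxl wqv kdz cpg vwwre vfqvc hzsv
Hunk 2: at line 4 remove [kdz,cpg,vwwre] add [mmer,wcovz] -> 9 lines: lgk cjg wyl nxl wqv mmer wcovz vfqvc hzsv
Hunk 3: at line 2 remove [nxl,wqv,mmer] add [eel,ozovm,qtzho] -> 9 lines: lgk cjg wyl eel ozovm qtzho wcovz vfqvc hzsv
Hunk 4: at line 4 remove [ozovm,qtzho,wcovz] add [xqf,lskcu,xprvd] -> 9 lines: lgk cjg wyl eel xqf lskcu xprvd vfqvc hzsv
Hunk 5: at line 7 remove [vfqvc] add [gsml,jxiwm] -> 10 lines: lgk cjg wyl eel xqf lskcu xprvd gsml jxiwm hzsv
Hunk 6: at line 2 remove [wyl] add [qbi,vuqfo] -> 11 lines: lgk cjg qbi vuqfo eel xqf lskcu xprvd gsml jxiwm hzsv
Final line 10: jxiwm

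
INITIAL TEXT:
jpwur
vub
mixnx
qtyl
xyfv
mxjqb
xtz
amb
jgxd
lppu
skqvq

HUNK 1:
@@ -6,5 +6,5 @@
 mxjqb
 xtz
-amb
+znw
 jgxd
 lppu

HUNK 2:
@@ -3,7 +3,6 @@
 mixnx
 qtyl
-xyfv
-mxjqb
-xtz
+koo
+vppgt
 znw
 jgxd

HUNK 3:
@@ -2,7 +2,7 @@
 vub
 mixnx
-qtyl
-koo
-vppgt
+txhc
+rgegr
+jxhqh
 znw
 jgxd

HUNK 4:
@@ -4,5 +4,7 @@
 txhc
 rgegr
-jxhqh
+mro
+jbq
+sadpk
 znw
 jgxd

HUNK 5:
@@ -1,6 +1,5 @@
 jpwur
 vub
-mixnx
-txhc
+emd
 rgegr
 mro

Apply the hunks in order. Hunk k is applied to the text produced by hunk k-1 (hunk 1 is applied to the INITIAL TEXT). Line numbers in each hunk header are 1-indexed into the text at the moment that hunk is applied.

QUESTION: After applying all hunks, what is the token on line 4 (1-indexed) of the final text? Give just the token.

Answer: rgegr

Derivation:
Hunk 1: at line 6 remove [amb] add [znw] -> 11 lines: jpwur vub mixnx qtyl xyfv mxjqb xtz znw jgxd lppu skqvq
Hunk 2: at line 3 remove [xyfv,mxjqb,xtz] add [koo,vppgt] -> 10 lines: jpwur vub mixnx qtyl koo vppgt znw jgxd lppu skqvq
Hunk 3: at line 2 remove [qtyl,koo,vppgt] add [txhc,rgegr,jxhqh] -> 10 lines: jpwur vub mixnx txhc rgegr jxhqh znw jgxd lppu skqvq
Hunk 4: at line 4 remove [jxhqh] add [mro,jbq,sadpk] -> 12 lines: jpwur vub mixnx txhc rgegr mro jbq sadpk znw jgxd lppu skqvq
Hunk 5: at line 1 remove [mixnx,txhc] add [emd] -> 11 lines: jpwur vub emd rgegr mro jbq sadpk znw jgxd lppu skqvq
Final line 4: rgegr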